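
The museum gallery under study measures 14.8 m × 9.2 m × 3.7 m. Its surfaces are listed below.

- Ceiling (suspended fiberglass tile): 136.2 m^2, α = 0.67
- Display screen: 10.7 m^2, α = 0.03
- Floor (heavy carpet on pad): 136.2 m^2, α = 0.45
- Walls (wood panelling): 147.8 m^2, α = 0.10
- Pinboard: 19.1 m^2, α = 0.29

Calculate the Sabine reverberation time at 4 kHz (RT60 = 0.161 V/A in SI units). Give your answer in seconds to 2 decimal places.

Summing Sᵢαᵢ: 91.254 + 0.321 + 61.290 + 14.780 + 5.539 → A = 173.184 sabins.
Room volume: 503.792 m³.
T = 0.161 V/A = 0.161·503.792/173.184 = 0.47 s.

0.47 seconds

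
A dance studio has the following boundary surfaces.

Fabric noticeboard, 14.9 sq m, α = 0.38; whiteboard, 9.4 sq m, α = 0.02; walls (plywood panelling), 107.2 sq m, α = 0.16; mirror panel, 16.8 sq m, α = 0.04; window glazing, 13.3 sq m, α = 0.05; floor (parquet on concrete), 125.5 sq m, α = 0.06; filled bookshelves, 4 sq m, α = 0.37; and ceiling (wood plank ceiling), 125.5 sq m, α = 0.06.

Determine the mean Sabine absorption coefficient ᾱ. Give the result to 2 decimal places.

S = Σ Sᵢ = 14.9 + 9.4 + 107.2 + 16.8 + 13.3 + 125.5 + 4 + 125.5 = 416.6 sq m.
Weighted sum Σ Sα = 40.879.
ᾱ = 40.879 / 416.6 = 0.10.

0.10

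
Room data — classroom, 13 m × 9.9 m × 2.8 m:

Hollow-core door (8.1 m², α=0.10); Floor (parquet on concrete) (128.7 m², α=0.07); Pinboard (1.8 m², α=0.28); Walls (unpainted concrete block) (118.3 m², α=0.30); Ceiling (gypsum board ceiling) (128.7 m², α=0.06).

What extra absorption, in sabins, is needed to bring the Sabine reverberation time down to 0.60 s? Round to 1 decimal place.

Equivalent absorption area: A₁ = 8.1*0.10 + 128.7*0.07 + 1.8*0.28 + 118.3*0.30 + 128.7*0.06 = 53.535 m².
Target A₂ = 0.161·360.36/0.60 = 96.697 sabins (V = 360.36 m³).
Shortfall: 96.697 − 53.535 = 43.2 sabins.

43.2 sabins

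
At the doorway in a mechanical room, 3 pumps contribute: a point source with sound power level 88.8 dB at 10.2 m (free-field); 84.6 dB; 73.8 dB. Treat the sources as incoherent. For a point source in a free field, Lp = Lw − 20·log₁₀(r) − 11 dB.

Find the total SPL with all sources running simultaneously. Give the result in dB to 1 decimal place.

Source at 10.2 m: Lp = 88.8 − 20·log₁₀(10.2) − 11 = 57.6 dB.
Σ 10^(Lᵢ/10) = 3.13e+08.
Combined level = 10 log₁₀(3.13e+08) = 85.0 dB.

85.0 dB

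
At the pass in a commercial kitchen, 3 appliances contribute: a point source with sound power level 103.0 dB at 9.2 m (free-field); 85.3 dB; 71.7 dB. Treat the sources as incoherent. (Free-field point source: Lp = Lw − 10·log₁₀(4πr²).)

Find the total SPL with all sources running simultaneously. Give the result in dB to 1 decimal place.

85.7 dB

Source at 9.2 m: Lp = 103.0 − 10·log₁₀(4π·9.2²) = 103.0 − 10·log₁₀(1063.618) = 72.7 dB.
Converting to relative power and adding: 10^(72.7/10) + 10^(85.3/10) + 10^(71.7/10) = 3.723e+08.
Back to dB: 10·log₁₀ Σ = 85.7 dB.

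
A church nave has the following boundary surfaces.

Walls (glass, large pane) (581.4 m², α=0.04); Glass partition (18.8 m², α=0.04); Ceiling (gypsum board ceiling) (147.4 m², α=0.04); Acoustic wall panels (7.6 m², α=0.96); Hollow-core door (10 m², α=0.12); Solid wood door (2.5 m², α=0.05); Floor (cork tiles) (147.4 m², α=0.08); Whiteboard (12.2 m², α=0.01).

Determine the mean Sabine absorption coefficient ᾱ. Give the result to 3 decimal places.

0.054

Total surface area S = 927.3 m².
Weighted sum Σ Sα = 50.439.
ᾱ = 50.439 / 927.3 = 0.054.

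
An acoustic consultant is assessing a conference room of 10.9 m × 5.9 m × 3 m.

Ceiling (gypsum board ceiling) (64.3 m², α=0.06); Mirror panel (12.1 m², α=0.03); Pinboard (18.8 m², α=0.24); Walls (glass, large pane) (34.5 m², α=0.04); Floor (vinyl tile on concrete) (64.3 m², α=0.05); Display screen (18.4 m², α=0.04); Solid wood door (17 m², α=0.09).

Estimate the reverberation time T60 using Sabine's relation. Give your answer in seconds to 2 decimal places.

A = Σ Sᵢαᵢ = 64.3×0.06 + 12.1×0.03 + 18.8×0.24 + 34.5×0.04 + 64.3×0.05 + 18.4×0.04 + 17×0.09 = 15.594 sabins.
Volume V = 10.9 × 5.9 × 3 = 192.93 m³.
RT60 = 0.161 · V / A = 0.161 × 192.93 / 15.594 = 1.99 s.

1.99 s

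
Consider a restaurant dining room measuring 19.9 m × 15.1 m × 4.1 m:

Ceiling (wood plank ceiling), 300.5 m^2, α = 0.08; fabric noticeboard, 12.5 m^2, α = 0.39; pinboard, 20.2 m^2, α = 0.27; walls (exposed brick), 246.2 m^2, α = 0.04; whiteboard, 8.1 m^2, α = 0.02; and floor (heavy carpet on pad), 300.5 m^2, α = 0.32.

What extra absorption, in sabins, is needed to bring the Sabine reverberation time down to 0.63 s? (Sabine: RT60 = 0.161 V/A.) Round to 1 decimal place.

174.3 sabins

Total absorption A₁ = 300.5·0.08 + 12.5·0.39 + 20.2·0.27 + 246.2·0.04 + 8.1·0.02 + 300.5·0.32
  = 24.040 + 4.875 + 5.454 + 9.848 + 0.162 + 96.160 = 140.539 m^2 sabins.
Target A₂ = 0.161·1232.009/0.63 = 314.847 sabins (V = 1232.009 m³).
Shortfall: 314.847 − 140.539 = 174.3 sabins.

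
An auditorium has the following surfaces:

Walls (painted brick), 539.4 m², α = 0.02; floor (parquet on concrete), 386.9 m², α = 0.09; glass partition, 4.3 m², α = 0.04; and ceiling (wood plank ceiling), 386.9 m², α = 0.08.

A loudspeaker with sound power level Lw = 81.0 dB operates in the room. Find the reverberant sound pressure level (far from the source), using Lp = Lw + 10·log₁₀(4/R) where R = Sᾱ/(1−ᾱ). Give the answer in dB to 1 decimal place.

A = 76.733 sabins; S = 1317.5 m².
ᾱ = 76.733/1317.5 = 0.0582; R = Sᾱ/(1−ᾱ) = 76.733/(1−0.0582) = 81.475 m².
Lp = Lw + 10 log₁₀(4/R) = 81.0 -13.09 = 67.9 dB.

67.9 dB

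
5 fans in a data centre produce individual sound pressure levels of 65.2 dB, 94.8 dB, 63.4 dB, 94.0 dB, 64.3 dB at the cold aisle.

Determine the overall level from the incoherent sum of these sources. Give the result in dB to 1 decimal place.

97.4 dB

Sum in the linear (power) domain: Σ 10^(Lᵢ/10) = 10^(65.2/10) + 10^(94.8/10) + 10^(63.4/10) + 10^(94.0/10) + 10^(64.3/10) = 5.54e+09.
Combined level = 10 log₁₀(5.54e+09) = 97.4 dB.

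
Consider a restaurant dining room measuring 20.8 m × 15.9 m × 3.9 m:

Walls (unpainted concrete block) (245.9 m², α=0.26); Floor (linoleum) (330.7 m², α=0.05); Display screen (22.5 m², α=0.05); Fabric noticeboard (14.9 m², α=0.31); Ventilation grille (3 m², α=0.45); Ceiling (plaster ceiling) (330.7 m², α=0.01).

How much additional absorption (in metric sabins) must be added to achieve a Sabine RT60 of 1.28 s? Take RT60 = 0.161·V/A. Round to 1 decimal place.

71.4 sabins

A₁ = Σ Sᵢαᵢ = 245.9×0.26 + 330.7×0.05 + 22.5×0.05 + 14.9×0.31 + 3×0.45 + 330.7×0.01 = 90.870 sabins.
For T = 1.28 s, need A₂ = 0.161·V/T = 0.161·1289.808/1.28 = 162.234 sabins.
Additional absorption ΔA = 162.234 − 90.870 = 71.4 sabins.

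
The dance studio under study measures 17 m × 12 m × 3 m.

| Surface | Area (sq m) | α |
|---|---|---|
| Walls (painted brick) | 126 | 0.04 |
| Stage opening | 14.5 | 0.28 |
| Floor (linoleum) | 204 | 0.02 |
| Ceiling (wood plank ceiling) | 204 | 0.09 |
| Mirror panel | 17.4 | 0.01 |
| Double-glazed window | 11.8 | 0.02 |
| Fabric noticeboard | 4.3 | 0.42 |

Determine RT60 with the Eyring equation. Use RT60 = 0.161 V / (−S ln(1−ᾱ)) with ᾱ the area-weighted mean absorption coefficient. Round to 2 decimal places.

Total surface area S = 126 + 14.5 + 204 + 204 + 17.4 + 11.8 + 4.3 = 582.0 sq m.
Σ(Sᵢαᵢ) = 126×0.04 + 14.5×0.28 + 204×0.02 + 204×0.09 + 17.4×0.01 + 11.8×0.02 + 4.3×0.42 = 33.756.
ᾱ = 33.756 / 582.0 = 0.0580.
Eyring denominator: −S ln(1−ᾱ) = 34.775.
V = 17 × 12 × 3 = 612 m³.
RT60 = 0.161 × 612 / 34.775 = 2.83 s.

2.83 s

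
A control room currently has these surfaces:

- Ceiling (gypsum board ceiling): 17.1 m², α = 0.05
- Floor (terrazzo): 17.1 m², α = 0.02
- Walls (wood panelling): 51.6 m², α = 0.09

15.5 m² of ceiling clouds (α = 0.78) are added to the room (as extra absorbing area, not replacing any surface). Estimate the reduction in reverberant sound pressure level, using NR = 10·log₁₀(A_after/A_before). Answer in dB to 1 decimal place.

Equivalent absorption area: A_before = 17.1*0.05 + 17.1*0.02 + 51.6*0.09 = 5.841 m².
Treatment contributes 15.5·0.78 = 12.090 sabins.
New total A_after = 17.931 sabins.
Reduction = 10 log₁₀(A_after/A_before) = 10 log₁₀(3.0699) = 4.9 dB.

4.9 dB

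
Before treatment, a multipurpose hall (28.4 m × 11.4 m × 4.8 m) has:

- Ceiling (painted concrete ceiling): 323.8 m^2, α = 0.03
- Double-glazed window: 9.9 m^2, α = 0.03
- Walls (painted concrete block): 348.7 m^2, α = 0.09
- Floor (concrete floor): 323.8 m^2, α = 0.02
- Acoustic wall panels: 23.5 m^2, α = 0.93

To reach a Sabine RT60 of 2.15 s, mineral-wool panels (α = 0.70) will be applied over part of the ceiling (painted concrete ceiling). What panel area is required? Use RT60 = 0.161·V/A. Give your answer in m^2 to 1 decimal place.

A₁ = Σ Sᵢαᵢ = 323.8·0.03 + 9.9·0.03 + 348.7·0.09 + 323.8·0.02 + 23.5·0.93 = 69.725 sabins.
Required A₂ = 0.161·1554.048/2.15 = 116.373 sabins.
ΔA needed = 116.373 − 69.725 = 46.648 sabins.
Net gain per m^2: Δα = 0.70 − 0.03 = 0.67.
Panel area = 46.648 / 0.67 = 69.6 m^2.

69.6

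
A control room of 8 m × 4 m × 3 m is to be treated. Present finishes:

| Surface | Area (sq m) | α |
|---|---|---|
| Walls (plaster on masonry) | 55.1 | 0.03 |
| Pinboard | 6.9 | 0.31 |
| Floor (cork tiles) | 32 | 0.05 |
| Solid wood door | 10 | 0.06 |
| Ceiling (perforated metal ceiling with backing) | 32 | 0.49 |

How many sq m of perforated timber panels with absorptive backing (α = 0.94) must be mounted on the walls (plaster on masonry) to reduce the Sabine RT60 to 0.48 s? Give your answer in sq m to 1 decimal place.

11.6

Equivalent absorption area: A₁ = 55.1*0.03 + 6.9*0.31 + 32*0.05 + 10*0.06 + 32*0.49 = 21.672 sq m.
V = 96 m³. Target absorption A₂ = 0.161 × 96 / 0.48 = 32.200 sabins.
ΔA needed = 32.200 − 21.672 = 10.528 sabins.
Net gain per sq m: Δα = 0.94 − 0.03 = 0.91.
Panel area = 10.528 / 0.91 = 11.6 sq m.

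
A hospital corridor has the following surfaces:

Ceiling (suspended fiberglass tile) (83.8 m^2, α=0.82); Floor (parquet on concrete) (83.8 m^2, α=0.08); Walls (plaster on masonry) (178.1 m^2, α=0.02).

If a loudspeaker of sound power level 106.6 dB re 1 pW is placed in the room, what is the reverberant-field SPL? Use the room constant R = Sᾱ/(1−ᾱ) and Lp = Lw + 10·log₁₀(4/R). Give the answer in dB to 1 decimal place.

92.5 dB

A = 78.982 sabins; S = 345.7 m^2.
ᾱ = 0.2285, so room constant R = A/(1−ᾱ) = 102.375 m^2.
Lp = 106.6 + 10·log₁₀(4/102.375) = 106.6 + (-14.08) = 92.5 dB.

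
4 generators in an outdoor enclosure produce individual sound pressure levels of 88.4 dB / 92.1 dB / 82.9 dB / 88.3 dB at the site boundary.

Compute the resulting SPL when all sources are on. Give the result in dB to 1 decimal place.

95.0 dB

Converting to relative power and adding: 10^(88.4/10) + 10^(92.1/10) + 10^(82.9/10) + 10^(88.3/10) = 3.185e+09.
Combined level = 10 log₁₀(3.185e+09) = 95.0 dB.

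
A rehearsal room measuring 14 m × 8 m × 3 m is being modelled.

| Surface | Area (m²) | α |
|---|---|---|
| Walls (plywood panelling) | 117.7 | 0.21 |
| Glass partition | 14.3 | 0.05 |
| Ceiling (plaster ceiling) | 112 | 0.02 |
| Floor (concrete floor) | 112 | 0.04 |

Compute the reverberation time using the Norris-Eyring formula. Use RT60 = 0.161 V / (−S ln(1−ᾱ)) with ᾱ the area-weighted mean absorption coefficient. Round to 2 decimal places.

1.61 s

Total surface area S = 117.7 + 14.3 + 112 + 112 = 356.0 m².
Σ(Sᵢαᵢ) = 117.7·0.21 + 14.3·0.05 + 112·0.02 + 112·0.04 = 32.152.
Mean coefficient ᾱ = A/S = 0.0903.
Eyring denominator: −S ln(1−ᾱ) = 33.692.
V = 14 × 8 × 3 = 336 m³.
T = 0.161·V/[−S·ln(1−ᾱ)] = 0.161·336/33.692 = 1.61 s.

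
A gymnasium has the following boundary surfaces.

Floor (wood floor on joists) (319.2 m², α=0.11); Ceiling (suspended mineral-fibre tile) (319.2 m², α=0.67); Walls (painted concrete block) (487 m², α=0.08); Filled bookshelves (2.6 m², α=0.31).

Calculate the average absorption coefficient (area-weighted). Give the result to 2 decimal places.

Total surface area S = 1128.0 m².
A = 319.2*0.11 + 319.2*0.67 + 487*0.08 + 2.6*0.31 = 288.742 sabins.
ᾱ = A/S = 0.26.

0.26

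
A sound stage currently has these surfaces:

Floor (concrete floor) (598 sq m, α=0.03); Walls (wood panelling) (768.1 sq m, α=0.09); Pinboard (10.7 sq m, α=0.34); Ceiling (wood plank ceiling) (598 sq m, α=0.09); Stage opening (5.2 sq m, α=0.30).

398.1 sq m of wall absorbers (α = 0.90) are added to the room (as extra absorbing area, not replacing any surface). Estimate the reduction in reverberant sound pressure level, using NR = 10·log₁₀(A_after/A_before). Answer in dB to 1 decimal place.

Summing Sᵢαᵢ: 17.940 + 69.129 + 3.638 + 53.820 + 1.560 → A_before = 146.087 sabins.
Added absorption = 398.1 × 0.90 = 358.290 sabins.
A_after = 146.087 + 358.290 = 504.377 sabins.
Reduction = 10 log₁₀(A_after/A_before) = 10 log₁₀(3.4526) = 5.4 dB.

5.4 dB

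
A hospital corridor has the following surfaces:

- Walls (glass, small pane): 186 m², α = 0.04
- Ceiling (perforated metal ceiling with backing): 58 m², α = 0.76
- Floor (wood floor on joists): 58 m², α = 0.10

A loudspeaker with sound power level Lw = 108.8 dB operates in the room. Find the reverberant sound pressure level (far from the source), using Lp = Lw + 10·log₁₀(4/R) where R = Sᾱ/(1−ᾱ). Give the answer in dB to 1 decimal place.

Σ(Sᵢαᵢ) = 186·0.04 + 58·0.76 + 58·0.10 = 57.320; total area S = 302.0 m².
ᾱ = 57.320/302.0 = 0.1898; R = Sᾱ/(1−ᾱ) = 57.320/(1−0.1898) = 70.748 m².
Lp = Lw + 10 log₁₀(4/R) = 108.8 -12.48 = 96.3 dB.

96.3 dB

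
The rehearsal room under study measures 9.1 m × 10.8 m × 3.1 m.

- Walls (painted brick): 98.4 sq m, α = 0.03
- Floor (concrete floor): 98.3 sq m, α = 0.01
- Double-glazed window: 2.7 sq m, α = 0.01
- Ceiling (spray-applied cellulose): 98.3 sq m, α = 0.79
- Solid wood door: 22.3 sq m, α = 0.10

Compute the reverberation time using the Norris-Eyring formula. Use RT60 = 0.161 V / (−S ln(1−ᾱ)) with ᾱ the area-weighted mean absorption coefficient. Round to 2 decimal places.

0.50 s

Total surface area S = 98.4 + 98.3 + 2.7 + 98.3 + 22.3 = 320.0 sq m.
Absorption A = 98.4×0.03 + 98.3×0.01 + 2.7×0.01 + 98.3×0.79 + 22.3×0.10 = 83.849 sabins.
Mean coefficient ᾱ = A/S = 0.2620.
Eyring denominator: −S ln(1−ᾱ) = 97.220.
V = 9.1 × 10.8 × 3.1 = 304.668 m³.
RT60 = 0.161 × 304.668 / 97.220 = 0.50 s.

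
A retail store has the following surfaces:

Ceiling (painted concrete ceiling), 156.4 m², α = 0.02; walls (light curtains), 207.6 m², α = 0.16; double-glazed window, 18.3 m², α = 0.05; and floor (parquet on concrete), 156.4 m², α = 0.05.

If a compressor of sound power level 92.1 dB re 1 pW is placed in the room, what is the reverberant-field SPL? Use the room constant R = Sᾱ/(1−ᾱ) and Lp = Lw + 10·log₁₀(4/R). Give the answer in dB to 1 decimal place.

Σ(Sᵢαᵢ) = 156.4×0.02 + 207.6×0.16 + 18.3×0.05 + 156.4×0.05 = 45.079; total area S = 538.7 m².
ᾱ = 45.079/538.7 = 0.0837; R = Sᾱ/(1−ᾱ) = 45.079/(1−0.0837) = 49.197 m².
Lp = 92.1 + 10·log₁₀(4/49.197) = 92.1 + (-10.90) = 81.2 dB.

81.2 dB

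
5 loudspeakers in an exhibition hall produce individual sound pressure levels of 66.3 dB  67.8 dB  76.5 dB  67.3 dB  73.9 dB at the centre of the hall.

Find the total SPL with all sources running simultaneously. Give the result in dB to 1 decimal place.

Converting to relative power and adding: 10^(66.3/10) + 10^(67.8/10) + 10^(76.5/10) + 10^(67.3/10) + 10^(73.9/10) = 8.488e+07.
L_total = 10·log₁₀(8.488e+07) = 79.3 dB.

79.3 dB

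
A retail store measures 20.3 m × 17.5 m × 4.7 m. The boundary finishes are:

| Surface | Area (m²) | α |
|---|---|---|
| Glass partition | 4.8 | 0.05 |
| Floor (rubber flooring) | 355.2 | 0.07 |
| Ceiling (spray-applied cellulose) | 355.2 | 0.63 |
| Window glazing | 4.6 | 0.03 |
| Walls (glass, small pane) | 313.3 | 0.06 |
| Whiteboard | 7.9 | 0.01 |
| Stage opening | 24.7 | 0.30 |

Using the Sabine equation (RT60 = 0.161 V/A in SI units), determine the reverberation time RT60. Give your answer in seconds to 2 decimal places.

Equivalent absorption area: A = 4.8·0.05 + 355.2·0.07 + 355.2·0.63 + 4.6·0.03 + 313.3·0.06 + 7.9·0.01 + 24.7·0.30 = 275.305 m².
Room volume: 1669.675 m³.
RT60 = 0.161 · V / A = 0.161 × 1669.675 / 275.305 = 0.98 s.

0.98 seconds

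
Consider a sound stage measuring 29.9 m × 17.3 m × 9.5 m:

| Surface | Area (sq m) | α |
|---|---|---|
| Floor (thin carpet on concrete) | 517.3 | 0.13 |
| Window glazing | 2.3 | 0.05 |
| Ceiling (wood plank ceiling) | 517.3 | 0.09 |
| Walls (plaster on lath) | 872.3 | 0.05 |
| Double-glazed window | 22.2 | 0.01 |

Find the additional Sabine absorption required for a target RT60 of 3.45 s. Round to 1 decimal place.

Total absorption A₁ = 517.3*0.13 + 2.3*0.05 + 517.3*0.09 + 872.3*0.05 + 22.2*0.01
  = 67.249 + 0.115 + 46.557 + 43.615 + 0.222 = 157.758 sq m sabins.
For T = 3.45 s, need A₂ = 0.161·V/T = 0.161·4914.065/3.45 = 229.323 sabins.
ΔA = A₂ − A₁ = 229.323 − 157.758 = 71.6 sabins.

71.6 sabins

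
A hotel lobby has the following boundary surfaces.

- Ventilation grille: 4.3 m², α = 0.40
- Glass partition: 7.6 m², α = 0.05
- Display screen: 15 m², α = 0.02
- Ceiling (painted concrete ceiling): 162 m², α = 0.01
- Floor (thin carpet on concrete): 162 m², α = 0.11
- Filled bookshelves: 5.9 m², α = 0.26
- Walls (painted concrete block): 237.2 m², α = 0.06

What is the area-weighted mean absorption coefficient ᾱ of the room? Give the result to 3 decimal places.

0.063

Total surface area S = 594.0 m².
Σ(Sᵢαᵢ) = 4.3×0.40 + 7.6×0.05 + 15×0.02 + 162×0.01 + 162×0.11 + 5.9×0.26 + 237.2×0.06 = 37.606.
ᾱ = 37.606 / 594.0 = 0.063.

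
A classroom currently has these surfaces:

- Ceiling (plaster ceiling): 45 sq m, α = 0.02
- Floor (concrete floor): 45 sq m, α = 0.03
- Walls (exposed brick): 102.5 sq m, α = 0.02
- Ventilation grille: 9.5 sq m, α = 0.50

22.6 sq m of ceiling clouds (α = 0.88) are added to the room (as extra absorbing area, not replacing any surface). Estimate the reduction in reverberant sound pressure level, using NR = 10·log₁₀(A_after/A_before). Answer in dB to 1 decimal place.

Total absorption A_before = 45×0.02 + 45×0.03 + 102.5×0.02 + 9.5×0.50
  = 0.900 + 1.350 + 2.050 + 4.750 = 9.050 sq m sabins.
Added absorption = 22.6 × 0.88 = 19.888 sabins.
A_after = 9.050 + 19.888 = 28.938 sabins.
Reduction = 10 log₁₀(A_after/A_before) = 10 log₁₀(3.1976) = 5.0 dB.

5.0 dB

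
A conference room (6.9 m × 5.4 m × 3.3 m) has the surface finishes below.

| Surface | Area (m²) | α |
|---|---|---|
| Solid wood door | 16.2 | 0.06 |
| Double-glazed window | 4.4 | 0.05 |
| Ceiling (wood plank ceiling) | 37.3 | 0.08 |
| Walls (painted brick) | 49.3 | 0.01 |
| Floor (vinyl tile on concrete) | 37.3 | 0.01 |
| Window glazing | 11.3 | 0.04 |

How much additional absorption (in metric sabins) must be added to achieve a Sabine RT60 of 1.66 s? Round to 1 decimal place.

6.4 sabins

A₁ = Σ Sᵢαᵢ = 16.2×0.06 + 4.4×0.05 + 37.3×0.08 + 49.3×0.01 + 37.3×0.01 + 11.3×0.04 = 5.494 sabins.
Target A₂ = 0.161·122.958/1.66 = 11.925 sabins (V = 122.958 m³).
Shortfall: 11.925 − 5.494 = 6.4 sabins.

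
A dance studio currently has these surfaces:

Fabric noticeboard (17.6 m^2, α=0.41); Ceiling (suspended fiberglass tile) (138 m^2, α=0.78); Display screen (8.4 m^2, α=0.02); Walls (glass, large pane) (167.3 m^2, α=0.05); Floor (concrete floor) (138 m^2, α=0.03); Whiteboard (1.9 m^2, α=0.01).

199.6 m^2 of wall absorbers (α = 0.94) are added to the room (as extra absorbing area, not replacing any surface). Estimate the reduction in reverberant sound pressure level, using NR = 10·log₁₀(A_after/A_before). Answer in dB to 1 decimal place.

Equivalent absorption area: A_before = 17.6·0.41 + 138·0.78 + 8.4·0.02 + 167.3·0.05 + 138·0.03 + 1.9·0.01 = 127.548 m^2.
Added absorption = 199.6 × 0.94 = 187.624 sabins.
A_after = 127.548 + 187.624 = 315.172 sabins.
NR = 10·log₁₀(315.172/127.548) = 3.9 dB.

3.9 dB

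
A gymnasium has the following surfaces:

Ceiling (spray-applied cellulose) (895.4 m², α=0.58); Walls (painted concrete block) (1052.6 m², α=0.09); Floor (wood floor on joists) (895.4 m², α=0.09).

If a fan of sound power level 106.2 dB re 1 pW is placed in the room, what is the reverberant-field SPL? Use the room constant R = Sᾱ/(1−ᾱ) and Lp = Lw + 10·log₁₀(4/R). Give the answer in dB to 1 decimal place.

82.6 dB

A = 694.652 sabins; S = 2843.4 m².
ᾱ = 0.2443, so room constant R = A/(1−ᾱ) = 919.217 m².
Lp = Lw + 10 log₁₀(4/R) = 106.2 -23.61 = 82.6 dB.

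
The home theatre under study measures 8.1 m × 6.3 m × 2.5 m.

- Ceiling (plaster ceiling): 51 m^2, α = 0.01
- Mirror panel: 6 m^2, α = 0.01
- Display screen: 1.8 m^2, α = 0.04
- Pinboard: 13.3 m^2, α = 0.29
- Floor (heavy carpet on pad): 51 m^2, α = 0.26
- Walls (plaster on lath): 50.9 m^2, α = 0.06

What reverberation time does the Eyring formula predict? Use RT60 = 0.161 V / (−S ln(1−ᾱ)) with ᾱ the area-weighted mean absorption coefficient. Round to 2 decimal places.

0.93 seconds

S = Σ Sᵢ = 174.0 m^2.
Σ(Sᵢαᵢ) = 51×0.01 + 6×0.01 + 1.8×0.04 + 13.3×0.29 + 51×0.26 + 50.9×0.06 = 20.813.
Mean coefficient ᾱ = A/S = 0.1196.
−S·ln(1−ᾱ) = −174.0 × ln(1 − 0.1196) = 22.164.
V = 8.1 × 6.3 × 2.5 = 127.575 m³.
T = 0.161·V/[−S·ln(1−ᾱ)] = 0.161·127.575/22.164 = 0.93 s.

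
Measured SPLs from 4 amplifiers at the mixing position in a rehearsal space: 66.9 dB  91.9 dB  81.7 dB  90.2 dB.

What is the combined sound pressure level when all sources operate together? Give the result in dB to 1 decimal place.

94.4 dB

Sum in the linear (power) domain: Σ 10^(Lᵢ/10) = 10^(66.9/10) + 10^(91.9/10) + 10^(81.7/10) + 10^(90.2/10) = 2.749e+09.
Back to dB: 10·log₁₀ Σ = 94.4 dB.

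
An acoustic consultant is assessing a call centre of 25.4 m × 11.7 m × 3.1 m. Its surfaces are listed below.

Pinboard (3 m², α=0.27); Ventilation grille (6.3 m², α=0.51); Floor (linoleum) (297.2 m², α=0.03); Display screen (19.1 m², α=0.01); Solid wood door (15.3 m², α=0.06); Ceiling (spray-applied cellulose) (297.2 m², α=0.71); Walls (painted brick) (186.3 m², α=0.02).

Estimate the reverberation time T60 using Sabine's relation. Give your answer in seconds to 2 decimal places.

Total absorption A = 3×0.27 + 6.3×0.51 + 297.2×0.03 + 19.1×0.01 + 15.3×0.06 + 297.2×0.71 + 186.3×0.02
  = 0.810 + 3.213 + 8.916 + 0.191 + 0.918 + 211.012 + 3.726 = 228.786 m² sabins.
V = 25.4·11.7·3.1 = 921.258 m³.
Sabine: RT60 = 0.161 × 921.258 / 228.786 = 0.65 s.

0.65 sec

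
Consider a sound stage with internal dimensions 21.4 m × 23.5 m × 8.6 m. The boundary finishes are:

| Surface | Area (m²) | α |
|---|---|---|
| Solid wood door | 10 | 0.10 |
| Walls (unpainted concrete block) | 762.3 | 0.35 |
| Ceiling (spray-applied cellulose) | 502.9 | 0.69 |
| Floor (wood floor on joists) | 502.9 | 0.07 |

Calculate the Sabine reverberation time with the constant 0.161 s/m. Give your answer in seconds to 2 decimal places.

1.07 seconds

Equivalent absorption area: A = 10·0.10 + 762.3·0.35 + 502.9·0.69 + 502.9·0.07 = 650.009 m².
Room volume: 4324.94 m³.
Sabine: RT60 = 0.161 × 4324.94 / 650.009 = 1.07 s.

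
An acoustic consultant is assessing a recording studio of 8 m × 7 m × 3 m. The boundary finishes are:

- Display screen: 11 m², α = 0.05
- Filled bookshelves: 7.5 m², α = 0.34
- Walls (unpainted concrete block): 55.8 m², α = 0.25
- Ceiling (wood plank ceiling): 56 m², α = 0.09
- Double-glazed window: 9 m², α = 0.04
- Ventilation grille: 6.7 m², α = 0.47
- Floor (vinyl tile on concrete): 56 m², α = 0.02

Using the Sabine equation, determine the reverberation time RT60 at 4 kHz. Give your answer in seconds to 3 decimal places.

1.012 s

Summing Sᵢαᵢ: 0.550 + 2.550 + 13.950 + 5.040 + 0.360 + 3.149 + 1.120 → A = 26.719 sabins.
Volume V = 8 × 7 × 3 = 168 m³.
RT60 = 0.161 · V / A = 0.161 × 168 / 26.719 = 1.012 s.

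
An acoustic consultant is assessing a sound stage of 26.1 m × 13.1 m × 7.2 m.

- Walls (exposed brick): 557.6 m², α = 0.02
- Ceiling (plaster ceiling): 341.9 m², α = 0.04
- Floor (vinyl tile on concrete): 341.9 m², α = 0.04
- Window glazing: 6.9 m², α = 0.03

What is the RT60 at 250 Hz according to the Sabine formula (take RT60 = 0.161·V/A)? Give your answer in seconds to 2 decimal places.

10.24 s

Summing Sᵢαᵢ: 11.152 + 13.676 + 13.676 + 0.207 → A = 38.711 sabins.
V = 26.1·13.1·7.2 = 2461.752 m³.
Sabine: RT60 = 0.161 × 2461.752 / 38.711 = 10.24 s.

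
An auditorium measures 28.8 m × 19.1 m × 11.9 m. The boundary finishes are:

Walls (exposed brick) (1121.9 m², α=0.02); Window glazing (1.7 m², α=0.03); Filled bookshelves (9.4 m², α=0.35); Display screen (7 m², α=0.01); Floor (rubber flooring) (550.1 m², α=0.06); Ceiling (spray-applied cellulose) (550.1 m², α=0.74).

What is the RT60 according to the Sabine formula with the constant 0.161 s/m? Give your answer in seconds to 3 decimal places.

2.262 s

A = Σ Sᵢαᵢ = 1121.9*0.02 + 1.7*0.03 + 9.4*0.35 + 7*0.01 + 550.1*0.06 + 550.1*0.74 = 465.929 sabins.
Room volume: 6545.952 m³.
T = 0.161 V/A = 0.161·6545.952/465.929 = 2.262 s.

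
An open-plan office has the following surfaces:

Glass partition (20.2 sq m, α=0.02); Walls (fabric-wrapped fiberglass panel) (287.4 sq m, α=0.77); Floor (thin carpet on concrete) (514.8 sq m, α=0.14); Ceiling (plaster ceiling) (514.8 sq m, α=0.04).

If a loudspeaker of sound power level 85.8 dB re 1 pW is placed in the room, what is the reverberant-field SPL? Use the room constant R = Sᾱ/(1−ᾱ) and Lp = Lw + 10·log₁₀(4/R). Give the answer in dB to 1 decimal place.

65.7 dB

Σ(Sᵢαᵢ) = 20.2·0.02 + 287.4·0.77 + 514.8·0.14 + 514.8·0.04 = 314.366; total area S = 1337.2 sq m.
ᾱ = 0.2351, so room constant R = A/(1−ᾱ) = 410.990 sq m.
Lp = 85.8 + 10·log₁₀(4/410.990) = 85.8 + (-20.12) = 65.7 dB.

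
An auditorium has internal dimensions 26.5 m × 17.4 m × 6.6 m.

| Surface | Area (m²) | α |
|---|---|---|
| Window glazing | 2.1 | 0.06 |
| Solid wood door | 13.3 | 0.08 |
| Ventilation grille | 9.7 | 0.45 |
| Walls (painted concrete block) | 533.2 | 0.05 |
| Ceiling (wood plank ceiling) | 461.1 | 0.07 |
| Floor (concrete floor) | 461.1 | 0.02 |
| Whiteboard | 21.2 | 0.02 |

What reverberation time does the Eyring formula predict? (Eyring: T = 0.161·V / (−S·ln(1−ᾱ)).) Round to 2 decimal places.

S = Σ Sᵢ = 1501.7 m².
Σ(Sᵢαᵢ) = 2.1×0.06 + 13.3×0.08 + 9.7×0.45 + 533.2×0.05 + 461.1×0.07 + 461.1×0.02 + 21.2×0.02 = 74.138.
ᾱ = 74.138 / 1501.7 = 0.0494.
Eyring denominator: −S ln(1−ᾱ) = 76.079.
V = 26.5 × 17.4 × 6.6 = 3043.26 m³.
RT60 = 0.161 × 3043.26 / 76.079 = 6.44 s.

6.44 s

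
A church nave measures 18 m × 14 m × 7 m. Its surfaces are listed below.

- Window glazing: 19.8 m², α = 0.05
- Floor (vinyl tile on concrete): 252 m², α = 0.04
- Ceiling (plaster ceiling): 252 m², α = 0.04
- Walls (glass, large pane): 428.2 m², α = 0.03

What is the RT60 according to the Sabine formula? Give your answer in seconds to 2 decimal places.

8.35 s

A = Σ Sᵢαᵢ = 19.8·0.05 + 252·0.04 + 252·0.04 + 428.2·0.03 = 33.996 sabins.
Room volume: 1764 m³.
T = 0.161 V/A = 0.161·1764/33.996 = 8.35 s.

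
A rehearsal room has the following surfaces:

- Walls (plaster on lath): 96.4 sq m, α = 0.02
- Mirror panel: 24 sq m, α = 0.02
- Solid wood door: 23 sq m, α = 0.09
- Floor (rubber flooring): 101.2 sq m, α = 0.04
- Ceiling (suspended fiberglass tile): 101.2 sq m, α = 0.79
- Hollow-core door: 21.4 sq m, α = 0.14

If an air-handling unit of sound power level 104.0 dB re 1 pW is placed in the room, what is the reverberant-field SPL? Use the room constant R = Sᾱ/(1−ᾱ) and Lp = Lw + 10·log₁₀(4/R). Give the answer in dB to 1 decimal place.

A = 91.470 sabins; S = 367.2 sq m.
ᾱ = 91.470/367.2 = 0.2491; R = Sᾱ/(1−ᾱ) = 91.470/(1−0.2491) = 121.814 sq m.
Lp = Lw + 10 log₁₀(4/R) = 104.0 -14.84 = 89.2 dB.

89.2 dB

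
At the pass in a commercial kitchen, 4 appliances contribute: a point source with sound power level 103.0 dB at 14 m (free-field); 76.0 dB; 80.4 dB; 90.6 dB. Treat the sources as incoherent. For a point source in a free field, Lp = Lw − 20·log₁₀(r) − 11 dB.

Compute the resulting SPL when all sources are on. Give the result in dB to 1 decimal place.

91.2 dB

Source at 14 m: Lp = 103.0 − 20·log₁₀(14) − 11 = 69.1 dB.
Converting to relative power and adding: 10^(69.1/10) + 10^(76.0/10) + 10^(80.4/10) + 10^(90.6/10) = 1.306e+09.
Combined level = 10 log₁₀(1.306e+09) = 91.2 dB.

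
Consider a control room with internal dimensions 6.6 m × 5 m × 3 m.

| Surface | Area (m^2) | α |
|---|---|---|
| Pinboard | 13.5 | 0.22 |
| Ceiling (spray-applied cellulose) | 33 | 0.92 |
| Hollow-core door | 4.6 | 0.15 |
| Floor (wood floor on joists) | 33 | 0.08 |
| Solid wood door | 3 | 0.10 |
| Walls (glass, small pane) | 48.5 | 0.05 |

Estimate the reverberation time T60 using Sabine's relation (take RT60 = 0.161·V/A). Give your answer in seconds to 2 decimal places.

0.40 s

A = Σ Sᵢαᵢ = 13.5*0.22 + 33*0.92 + 4.6*0.15 + 33*0.08 + 3*0.10 + 48.5*0.05 = 39.385 sabins.
Room volume: 99 m³.
Sabine: RT60 = 0.161 × 99 / 39.385 = 0.40 s.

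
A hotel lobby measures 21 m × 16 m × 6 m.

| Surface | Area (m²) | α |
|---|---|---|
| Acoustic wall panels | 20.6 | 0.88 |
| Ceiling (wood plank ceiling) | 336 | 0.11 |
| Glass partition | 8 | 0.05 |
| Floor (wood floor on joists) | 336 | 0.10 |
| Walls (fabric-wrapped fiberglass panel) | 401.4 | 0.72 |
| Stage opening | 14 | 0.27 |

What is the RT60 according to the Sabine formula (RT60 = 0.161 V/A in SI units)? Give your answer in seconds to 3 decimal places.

0.850 seconds

A = Σ Sᵢαᵢ = 20.6*0.88 + 336*0.11 + 8*0.05 + 336*0.10 + 401.4*0.72 + 14*0.27 = 381.876 sabins.
Room volume: 2016 m³.
Sabine: RT60 = 0.161 × 2016 / 381.876 = 0.850 s.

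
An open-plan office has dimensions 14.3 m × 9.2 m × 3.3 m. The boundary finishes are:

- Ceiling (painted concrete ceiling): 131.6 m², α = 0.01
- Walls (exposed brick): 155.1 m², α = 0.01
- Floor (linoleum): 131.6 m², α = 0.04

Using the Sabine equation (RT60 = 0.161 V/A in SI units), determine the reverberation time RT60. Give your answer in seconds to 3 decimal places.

8.596 sec

Total absorption A = 131.6×0.01 + 155.1×0.01 + 131.6×0.04
  = 1.316 + 1.551 + 5.264 = 8.131 m² sabins.
Volume V = 14.3 × 9.2 × 3.3 = 434.148 m³.
T = 0.161 V/A = 0.161·434.148/8.131 = 8.596 s.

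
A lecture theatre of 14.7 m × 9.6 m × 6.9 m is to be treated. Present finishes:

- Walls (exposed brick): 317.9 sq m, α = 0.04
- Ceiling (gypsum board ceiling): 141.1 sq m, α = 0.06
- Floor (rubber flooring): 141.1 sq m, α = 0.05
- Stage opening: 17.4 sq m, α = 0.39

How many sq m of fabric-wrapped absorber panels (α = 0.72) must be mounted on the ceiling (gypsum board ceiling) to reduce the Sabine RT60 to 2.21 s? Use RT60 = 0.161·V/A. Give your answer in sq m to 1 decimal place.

A₁ = Σ Sᵢαᵢ = 317.9*0.04 + 141.1*0.06 + 141.1*0.05 + 17.4*0.39 = 35.023 sabins.
V = 973.728 m³. Target absorption A₂ = 0.161 × 973.728 / 2.21 = 70.937 sabins.
Absorption to add: 70.937 − 35.023 = 35.914 sabins.
Net gain per sq m: Δα = 0.72 − 0.06 = 0.66.
Area = ΔA/Δα = 35.914/0.66 = 54.4 sq m.

54.4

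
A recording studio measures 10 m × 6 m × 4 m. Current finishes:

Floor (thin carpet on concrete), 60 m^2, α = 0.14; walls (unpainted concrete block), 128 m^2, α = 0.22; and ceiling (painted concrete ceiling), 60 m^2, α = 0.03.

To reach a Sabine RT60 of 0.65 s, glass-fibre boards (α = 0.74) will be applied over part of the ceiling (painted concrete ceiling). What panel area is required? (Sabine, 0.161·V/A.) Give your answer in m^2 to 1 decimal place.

29.7

Total absorption A₁ = 60·0.14 + 128·0.22 + 60·0.03
  = 8.400 + 28.160 + 1.800 = 38.360 m^2 sabins.
Required A₂ = 0.161·240/0.65 = 59.446 sabins.
Absorption to add: 59.446 − 38.360 = 21.086 sabins.
Each m^2 of panel replacing the ceiling (painted concrete ceiling) adds (0.74 − 0.03) = 0.71 sabins.
Panel area = 21.086 / 0.71 = 29.7 m^2.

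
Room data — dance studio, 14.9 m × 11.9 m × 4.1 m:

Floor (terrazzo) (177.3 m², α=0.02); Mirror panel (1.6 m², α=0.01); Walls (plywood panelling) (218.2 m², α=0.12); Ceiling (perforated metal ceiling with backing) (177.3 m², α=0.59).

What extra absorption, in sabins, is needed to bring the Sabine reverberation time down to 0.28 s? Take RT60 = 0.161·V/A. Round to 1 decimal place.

283.7 sabins

A₁ = Σ Sᵢαᵢ = 177.3*0.02 + 1.6*0.01 + 218.2*0.12 + 177.3*0.59 = 134.353 sabins.
Target A₂ = 0.161·726.971/0.28 = 418.008 sabins (V = 726.971 m³).
Shortfall: 418.008 − 134.353 = 283.7 sabins.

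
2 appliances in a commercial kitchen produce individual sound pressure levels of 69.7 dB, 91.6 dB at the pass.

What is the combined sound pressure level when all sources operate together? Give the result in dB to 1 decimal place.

91.6 dB

Converting to relative power and adding: 10^(69.7/10) + 10^(91.6/10) = 1.455e+09.
L_total = 10·log₁₀(1.455e+09) = 91.6 dB.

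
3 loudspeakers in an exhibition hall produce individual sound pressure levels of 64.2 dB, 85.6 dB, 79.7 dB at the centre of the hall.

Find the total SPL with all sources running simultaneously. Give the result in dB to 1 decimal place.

86.6 dB

Sum in the linear (power) domain: Σ 10^(Lᵢ/10) = 10^(64.2/10) + 10^(85.6/10) + 10^(79.7/10) = 4.59e+08.
L_total = 10·log₁₀(4.59e+08) = 86.6 dB.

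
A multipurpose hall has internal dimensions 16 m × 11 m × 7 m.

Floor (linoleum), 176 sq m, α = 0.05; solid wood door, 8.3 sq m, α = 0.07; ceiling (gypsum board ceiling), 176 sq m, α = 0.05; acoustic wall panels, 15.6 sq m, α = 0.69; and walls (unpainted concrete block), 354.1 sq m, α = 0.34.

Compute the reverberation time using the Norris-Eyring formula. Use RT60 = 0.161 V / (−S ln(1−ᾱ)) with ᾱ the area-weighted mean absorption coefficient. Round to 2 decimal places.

1.19 sec

Total surface area S = 176 + 8.3 + 176 + 15.6 + 354.1 = 730.0 sq m.
Σ(Sᵢαᵢ) = 176·0.05 + 8.3·0.07 + 176·0.05 + 15.6·0.69 + 354.1·0.34 = 149.339.
Mean coefficient ᾱ = A/S = 0.2046.
Eyring denominator: −S ln(1−ᾱ) = 167.104.
V = 16 × 11 × 7 = 1232 m³.
RT60 = 0.161 × 1232 / 167.104 = 1.19 s.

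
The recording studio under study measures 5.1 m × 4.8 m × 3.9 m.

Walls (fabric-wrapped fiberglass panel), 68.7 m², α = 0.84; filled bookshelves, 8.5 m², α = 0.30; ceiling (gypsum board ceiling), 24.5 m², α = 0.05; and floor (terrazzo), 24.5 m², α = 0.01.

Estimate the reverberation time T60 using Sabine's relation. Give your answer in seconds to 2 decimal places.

0.25 seconds

A = Σ Sᵢαᵢ = 68.7·0.84 + 8.5·0.30 + 24.5·0.05 + 24.5·0.01 = 61.728 sabins.
Volume V = 5.1 × 4.8 × 3.9 = 95.472 m³.
RT60 = 0.161 · V / A = 0.161 × 95.472 / 61.728 = 0.25 s.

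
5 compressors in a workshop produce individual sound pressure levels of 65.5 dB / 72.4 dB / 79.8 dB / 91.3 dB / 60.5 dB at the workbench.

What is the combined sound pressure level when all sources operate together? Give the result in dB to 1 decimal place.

Sum in the linear (power) domain: Σ 10^(Lᵢ/10) = 10^(65.5/10) + 10^(72.4/10) + 10^(79.8/10) + 10^(91.3/10) + 10^(60.5/10) = 1.467e+09.
L_total = 10·log₁₀(1.467e+09) = 91.7 dB.

91.7 dB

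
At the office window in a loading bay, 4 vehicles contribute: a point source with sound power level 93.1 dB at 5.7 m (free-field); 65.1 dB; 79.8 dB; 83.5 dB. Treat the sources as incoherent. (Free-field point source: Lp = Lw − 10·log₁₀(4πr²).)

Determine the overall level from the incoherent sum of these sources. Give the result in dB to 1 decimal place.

85.2 dB

Source at 5.7 m: Lp = 93.1 − 10·log₁₀(4π·5.7²) = 93.1 − 10·log₁₀(408.281) = 67.0 dB.
Converting to relative power and adding: 10^(67.0/10) + 10^(65.1/10) + 10^(79.8/10) + 10^(83.5/10) = 3.276e+08.
L_total = 10·log₁₀(3.276e+08) = 85.2 dB.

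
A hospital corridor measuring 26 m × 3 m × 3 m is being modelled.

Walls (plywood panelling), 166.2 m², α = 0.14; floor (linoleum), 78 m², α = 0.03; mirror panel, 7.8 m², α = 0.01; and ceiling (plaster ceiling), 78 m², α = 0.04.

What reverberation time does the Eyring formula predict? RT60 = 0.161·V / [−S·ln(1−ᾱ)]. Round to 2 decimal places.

Total surface area S = 166.2 + 78 + 7.8 + 78 = 330.0 m².
Absorption A = 166.2·0.14 + 78·0.03 + 7.8·0.01 + 78·0.04 = 28.806 sabins.
Mean coefficient ᾱ = A/S = 0.0873.
−S·ln(1−ᾱ) = −330.0 × ln(1 − 0.0873) = 30.145.
V = 26 × 3 × 3 = 234 m³.
RT60 = 0.161 × 234 / 30.145 = 1.25 s.

1.25 sec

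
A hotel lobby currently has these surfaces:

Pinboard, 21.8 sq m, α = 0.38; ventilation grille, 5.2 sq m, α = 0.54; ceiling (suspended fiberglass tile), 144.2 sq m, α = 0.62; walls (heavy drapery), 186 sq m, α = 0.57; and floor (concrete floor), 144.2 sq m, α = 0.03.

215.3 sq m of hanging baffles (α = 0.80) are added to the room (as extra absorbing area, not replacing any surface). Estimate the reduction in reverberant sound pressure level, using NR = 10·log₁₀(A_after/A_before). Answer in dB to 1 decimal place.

2.6 dB

Total absorption A_before = 21.8×0.38 + 5.2×0.54 + 144.2×0.62 + 186×0.57 + 144.2×0.03
  = 8.284 + 2.808 + 89.404 + 106.020 + 4.326 = 210.842 sq m sabins.
Added absorption = 215.3 × 0.80 = 172.240 sabins.
A_after = 210.842 + 172.240 = 383.082 sabins.
Reduction = 10 log₁₀(A_after/A_before) = 10 log₁₀(1.8169) = 2.6 dB.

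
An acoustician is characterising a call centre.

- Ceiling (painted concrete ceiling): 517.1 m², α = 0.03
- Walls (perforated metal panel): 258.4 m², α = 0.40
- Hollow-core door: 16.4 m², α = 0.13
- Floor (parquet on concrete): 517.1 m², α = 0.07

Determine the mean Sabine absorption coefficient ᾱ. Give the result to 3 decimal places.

0.120

Total surface area S = 1309.0 m².
A = 517.1*0.03 + 258.4*0.40 + 16.4*0.13 + 517.1*0.07 = 157.202 sabins.
ᾱ = A/S = 0.120.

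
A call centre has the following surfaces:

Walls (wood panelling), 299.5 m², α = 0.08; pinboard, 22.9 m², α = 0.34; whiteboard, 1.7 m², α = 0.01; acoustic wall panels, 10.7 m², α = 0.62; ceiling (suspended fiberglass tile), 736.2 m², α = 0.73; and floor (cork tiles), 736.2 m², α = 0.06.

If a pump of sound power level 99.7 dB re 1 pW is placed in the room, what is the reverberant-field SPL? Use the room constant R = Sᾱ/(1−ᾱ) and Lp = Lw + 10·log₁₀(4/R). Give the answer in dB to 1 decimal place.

A = 619.995 sabins; S = 1807.2 m².
ᾱ = 619.995/1807.2 = 0.3431; R = Sᾱ/(1−ᾱ) = 619.995/(1−0.3431) = 943.819 m².
Lp = 99.7 + 10·log₁₀(4/943.819) = 99.7 + (-23.73) = 76.0 dB.

76.0 dB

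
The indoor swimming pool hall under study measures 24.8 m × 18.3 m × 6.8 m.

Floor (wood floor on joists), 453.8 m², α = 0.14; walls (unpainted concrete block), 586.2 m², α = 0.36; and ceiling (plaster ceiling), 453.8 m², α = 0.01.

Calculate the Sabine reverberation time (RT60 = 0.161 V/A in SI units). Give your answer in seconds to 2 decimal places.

Equivalent absorption area: A = 453.8*0.14 + 586.2*0.36 + 453.8*0.01 = 279.102 m².
Room volume: 3086.112 m³.
RT60 = 0.161 · V / A = 0.161 × 3086.112 / 279.102 = 1.78 s.

1.78 s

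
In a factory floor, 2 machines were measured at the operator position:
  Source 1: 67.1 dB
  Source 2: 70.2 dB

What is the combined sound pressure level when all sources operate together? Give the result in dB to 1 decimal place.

71.9 dB

Σ 10^(Lᵢ/10) = 1.56e+07.
L_total = 10·log₁₀(1.56e+07) = 71.9 dB.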